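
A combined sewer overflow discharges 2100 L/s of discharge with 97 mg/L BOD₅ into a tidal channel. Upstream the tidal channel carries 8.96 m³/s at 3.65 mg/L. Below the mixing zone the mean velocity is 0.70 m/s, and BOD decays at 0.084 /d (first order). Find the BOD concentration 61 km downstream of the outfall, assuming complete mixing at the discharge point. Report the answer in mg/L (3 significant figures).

19.6 mg/L

2100 L/s = 2.1 m³/s.
After complete mixing, C₀ = (2.1·97 + 8.96·3.65) / 11.06 = 21.37 mg/L.
Travel time t = 6.1e+04 m / 0.70 m/s = 8.714e+04 s = 1.009 d.
C = 21.37·exp(−0.084·1.009) = 21.37·0.9188 = 19.64 mg/L.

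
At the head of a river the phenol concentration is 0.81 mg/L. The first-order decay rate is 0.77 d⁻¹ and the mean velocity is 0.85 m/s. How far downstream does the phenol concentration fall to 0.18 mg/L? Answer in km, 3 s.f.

143 km

From C = C₀·e^(−kt), t = ln(C₀/C)/k = ln(0.81/0.18)/0.77 = 1.504/0.77 = 1.953 d.
Distance = v·t = 0.85 m/s × 1.688e+05 s = 1.435e+05 m = 143.5 km.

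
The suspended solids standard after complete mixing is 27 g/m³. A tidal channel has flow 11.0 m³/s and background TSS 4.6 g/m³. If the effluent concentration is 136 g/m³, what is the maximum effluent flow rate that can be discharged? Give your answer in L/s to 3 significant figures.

2260 L/s

Mass balance at complete mixing: C_std·(Q_w + Q_r) = Q_w·C_e + Q_r·C_b.
Rearranging, Q_w = Q_r·(C_std − C_b)/(C_e − C_std) = 11.0·(27 − 4.6) / (136 − 27) = 2.261 m³/s.
= 2261 L/s.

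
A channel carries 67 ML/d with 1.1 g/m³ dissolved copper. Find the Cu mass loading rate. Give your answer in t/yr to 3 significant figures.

26.9 t/yr

67 ML/d = 0.7755 m³/s.
Mass flux = Q·C = 0.7755 m³/s × 1.1 g/m³ = 0.853 g/s.
= 0.853 g/s × 31.56 = 26.92 t/yr.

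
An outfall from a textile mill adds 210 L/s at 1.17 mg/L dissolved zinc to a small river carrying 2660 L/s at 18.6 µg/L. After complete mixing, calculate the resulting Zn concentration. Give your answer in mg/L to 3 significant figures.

210 L/s = 0.21 m³/s.
2660 L/s = 2.66 m³/s.
18.6 µg/L = 0.0186 mg/L.
Flow-weighted mixing gives C = (0.21·1.17 + 2.66·0.0186) / (0.21 + 2.66) = 0.2952/2.87 = 0.1028 mg/L.

0.103 mg/L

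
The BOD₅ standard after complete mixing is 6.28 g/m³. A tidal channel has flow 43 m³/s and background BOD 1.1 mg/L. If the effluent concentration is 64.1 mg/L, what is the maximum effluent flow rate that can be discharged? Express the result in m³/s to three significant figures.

Mass balance at complete mixing: C_std·(Q_w + Q_r) = Q_w·C_e + Q_r·C_b.
Rearranging, Q_w = Q_r·(C_std − C_b)/(C_e − C_std) = 43·(6.28 − 1.1) / (64.1 − 6.28) = 3.852 m³/s.

3.85 m³/s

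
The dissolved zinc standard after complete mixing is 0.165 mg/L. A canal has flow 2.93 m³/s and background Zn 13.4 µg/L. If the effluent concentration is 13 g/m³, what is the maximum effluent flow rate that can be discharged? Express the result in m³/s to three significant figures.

0.0346 m³/s

13.4 µg/L = 0.0134 mg/L.
Mass balance at complete mixing: C_std·(Q_w + Q_r) = Q_w·C_e + Q_r·C_b.
Rearranging, Q_w = Q_r·(C_std − C_b)/(C_e − C_std) = 2.93·(0.165 − 0.0134) / (13 − 0.165) = 0.03461 m³/s.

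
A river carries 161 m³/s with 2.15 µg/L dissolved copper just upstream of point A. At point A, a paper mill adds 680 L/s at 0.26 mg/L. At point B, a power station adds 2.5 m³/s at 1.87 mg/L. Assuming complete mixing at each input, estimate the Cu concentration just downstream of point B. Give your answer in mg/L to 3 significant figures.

2.15 µg/L = 0.00215 mg/L.
680 L/s = 0.68 m³/s.
After input A: C = (161·0.00215 + 0.68·0.26) / 161.7 = 0.003234 mg/L.
After input B: C = (161.7·0.003234 + 2.5·1.87) / 164.2 = 0.03166 mg/L.

0.0317 mg/L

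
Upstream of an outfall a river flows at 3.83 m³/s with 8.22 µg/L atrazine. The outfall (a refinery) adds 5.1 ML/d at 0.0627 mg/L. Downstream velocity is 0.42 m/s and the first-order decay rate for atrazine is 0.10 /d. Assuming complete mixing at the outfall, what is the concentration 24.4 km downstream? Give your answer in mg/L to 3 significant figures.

0.00846 mg/L

5.1 ML/d = 0.05903 m³/s.
8.22 µg/L = 0.00822 mg/L.
After complete mixing, C₀ = (0.05903·0.0627 + 3.83·0.00822) / 3.889 = 0.009047 mg/L.
Travel time t = 2.44e+04 m / 0.42 m/s = 5.81e+04 s = 0.6724 d.
C = 0.009047·exp(−0.10·0.6724) = 0.009047·0.935 = 0.008459 mg/L.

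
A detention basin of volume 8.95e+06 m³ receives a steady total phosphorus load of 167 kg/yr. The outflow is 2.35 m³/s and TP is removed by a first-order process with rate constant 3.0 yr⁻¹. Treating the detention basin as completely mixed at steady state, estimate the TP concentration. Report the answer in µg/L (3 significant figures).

1.65 µg/L

Outflow Q = 2.35 m³/s × 3.156e+07 s/yr = 7.416e+07 m³/yr.
Steady-state CSTR mass balance: W = Q·C + k·V·C, so C = W/(Q + kV).
Q + kV = 7.416e+07 + 3.0·8.95e+06 = 1.01e+08 m³/yr.
C = 167/1.01e+08 = 1.653e-06 kg/m³ = 0.001653 mg/L = 1.653 µg/L.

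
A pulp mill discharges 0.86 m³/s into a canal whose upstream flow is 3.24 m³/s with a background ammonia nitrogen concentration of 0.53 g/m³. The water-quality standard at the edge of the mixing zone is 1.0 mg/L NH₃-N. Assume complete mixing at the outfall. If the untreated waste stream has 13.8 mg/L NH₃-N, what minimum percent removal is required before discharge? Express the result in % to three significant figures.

79.9 %

Mass balance: 1·4.1 = 0.86·Cₑ + 3.24·0.53.
Cₑ = (4.1 − 1.717) / 0.86 = 2.771 mg/L.
Required removal = 1 − 2.771/13.8 = 79.92 %.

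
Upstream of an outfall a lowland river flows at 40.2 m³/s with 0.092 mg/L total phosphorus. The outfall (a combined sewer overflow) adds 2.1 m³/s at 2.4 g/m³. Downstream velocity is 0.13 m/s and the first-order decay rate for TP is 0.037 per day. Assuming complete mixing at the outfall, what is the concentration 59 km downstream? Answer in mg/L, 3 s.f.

After complete mixing, C₀ = (2.1·2.4 + 40.2·0.092) / 42.3 = 0.2066 mg/L.
Travel time t = 5.9e+04 m / 0.13 m/s = 4.538e+05 s = 5.253 d.
C = 0.2066·exp(−0.037·5.253) = 0.2066·0.8234 = 0.1701 mg/L.

0.170 mg/L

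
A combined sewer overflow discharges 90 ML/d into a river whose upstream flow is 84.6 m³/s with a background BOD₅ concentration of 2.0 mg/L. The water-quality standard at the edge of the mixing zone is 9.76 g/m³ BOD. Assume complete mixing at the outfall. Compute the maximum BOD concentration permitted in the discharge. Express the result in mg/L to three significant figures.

90 ML/d = 1.042 m³/s.
Mass balance: 9.76·85.64 = 1.042·Cₑ + 84.6·2.
Cₑ = (835.9 − 169.2) / 1.042 = 640 mg/L.

640 mg/L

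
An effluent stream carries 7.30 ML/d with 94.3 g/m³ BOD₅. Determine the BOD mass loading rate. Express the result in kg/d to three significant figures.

688 kg/d

7.30 ML/d = 0.08449 m³/s.
Mass flux = Q·C = 0.08449 m³/s × 94.3 g/m³ = 7.967 g/s.
= 7.967 g/s × 86.4 = 688.4 kg/d.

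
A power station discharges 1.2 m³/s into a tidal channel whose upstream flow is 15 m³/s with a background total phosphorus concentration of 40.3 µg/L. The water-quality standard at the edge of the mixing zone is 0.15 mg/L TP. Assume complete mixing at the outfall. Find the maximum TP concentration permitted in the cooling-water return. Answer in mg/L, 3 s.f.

1.52 mg/L

40.3 µg/L = 0.0403 mg/L.
Mass balance: 0.15·16.2 = 1.2·Cₑ + 15·0.0403.
Cₑ = (2.43 − 0.6045) / 1.2 = 1.521 mg/L.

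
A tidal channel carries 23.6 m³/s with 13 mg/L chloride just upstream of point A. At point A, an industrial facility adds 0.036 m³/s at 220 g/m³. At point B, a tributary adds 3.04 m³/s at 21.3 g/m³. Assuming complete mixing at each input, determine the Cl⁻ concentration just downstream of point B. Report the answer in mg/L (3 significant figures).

After input A: C = (23.6·13 + 0.036·220) / 23.64 = 13.32 mg/L.
After input B: C = (23.64·13.32 + 3.04·21.3) / 26.68 = 14.23 mg/L.

14.2 mg/L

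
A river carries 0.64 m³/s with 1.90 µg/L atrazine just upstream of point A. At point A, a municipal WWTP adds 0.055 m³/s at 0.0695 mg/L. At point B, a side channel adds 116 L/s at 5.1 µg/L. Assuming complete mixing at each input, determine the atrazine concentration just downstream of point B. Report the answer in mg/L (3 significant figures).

1.90 µg/L = 0.0019 mg/L.
After input A: C = (0.64·0.0019 + 0.055·0.0695) / 0.695 = 0.00725 mg/L.
116 L/s = 0.116 m³/s.
5.1 µg/L = 0.0051 mg/L.
After input B: C = (0.695·0.00725 + 0.116·0.0051) / 0.811 = 0.006942 mg/L.

0.00694 mg/L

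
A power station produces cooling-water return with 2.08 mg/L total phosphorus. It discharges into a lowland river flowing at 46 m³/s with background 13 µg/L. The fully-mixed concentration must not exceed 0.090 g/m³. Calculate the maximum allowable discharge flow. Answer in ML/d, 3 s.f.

154 ML/d

13 µg/L = 0.013 mg/L.
Mass balance at complete mixing: C_std·(Q_w + Q_r) = Q_w·C_e + Q_r·C_b.
Rearranging, Q_w = Q_r·(C_std − C_b)/(C_e − C_std) = 46·(0.09 − 0.013) / (2.08 − 0.09) = 1.78 m³/s.
= 153.8 ML/d.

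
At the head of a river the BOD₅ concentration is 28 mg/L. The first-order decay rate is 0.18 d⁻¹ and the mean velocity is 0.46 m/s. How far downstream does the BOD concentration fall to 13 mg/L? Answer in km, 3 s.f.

From C = C₀·e^(−kt), t = ln(C₀/C)/k = ln(28/13)/0.18 = 0.7673/0.18 = 4.263 d.
Distance = v·t = 0.46 m/s × 3.683e+05 s = 1.694e+05 m = 169.4 km.

169 km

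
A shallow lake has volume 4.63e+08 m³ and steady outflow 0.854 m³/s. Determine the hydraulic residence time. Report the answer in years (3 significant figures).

17.2 yr

Q = 0.854 m³/s × 3.156e+07 s/yr = 2.695e+07 m³/yr.
Hydraulic residence time τ = V/Q = 4.63e+08/2.695e+07 = 17.18 yr.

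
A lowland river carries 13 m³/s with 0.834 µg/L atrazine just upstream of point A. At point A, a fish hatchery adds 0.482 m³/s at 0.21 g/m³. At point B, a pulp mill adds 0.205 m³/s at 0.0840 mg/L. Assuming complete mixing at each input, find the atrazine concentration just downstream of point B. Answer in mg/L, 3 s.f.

0.00945 mg/L

0.834 µg/L = 0.000834 mg/L.
After input A: C = (13·0.000834 + 0.482·0.21) / 13.48 = 0.008312 mg/L.
After input B: C = (13.48·0.008312 + 0.205·0.084) / 13.69 = 0.009446 mg/L.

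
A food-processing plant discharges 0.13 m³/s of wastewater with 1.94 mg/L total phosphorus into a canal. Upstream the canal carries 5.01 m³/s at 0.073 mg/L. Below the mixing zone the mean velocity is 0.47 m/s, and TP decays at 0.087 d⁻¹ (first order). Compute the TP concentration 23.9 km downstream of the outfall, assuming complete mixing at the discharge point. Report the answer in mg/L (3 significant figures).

After complete mixing, C₀ = (0.13·1.94 + 5.01·0.073) / 5.14 = 0.1202 mg/L.
Travel time t = 2.39e+04 m / 0.47 m/s = 5.085e+04 s = 0.5886 d.
C = 0.1202·exp(−0.087·0.5886) = 0.1202·0.9501 = 0.1142 mg/L.

0.114 mg/L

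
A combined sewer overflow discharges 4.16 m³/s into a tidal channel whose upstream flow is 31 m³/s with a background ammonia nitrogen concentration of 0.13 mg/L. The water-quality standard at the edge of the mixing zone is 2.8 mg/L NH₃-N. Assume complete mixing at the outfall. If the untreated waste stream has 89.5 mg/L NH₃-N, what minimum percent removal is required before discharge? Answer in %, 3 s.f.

74.6 %

Mass balance: 2.8·35.16 = 4.16·Cₑ + 31·0.13.
Cₑ = (98.45 − 4.03) / 4.16 = 22.7 mg/L.
Required removal = 1 − 22.7/89.5 = 74.64 %.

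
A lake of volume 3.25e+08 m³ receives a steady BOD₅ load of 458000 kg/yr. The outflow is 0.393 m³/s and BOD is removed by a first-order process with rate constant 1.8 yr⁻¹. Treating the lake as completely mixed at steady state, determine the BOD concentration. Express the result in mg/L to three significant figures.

0.767 mg/L

Outflow Q = 0.393 m³/s × 3.156e+07 s/yr = 1.24e+07 m³/yr.
Steady-state CSTR mass balance: W = Q·C + k·V·C, so C = W/(Q + kV).
Q + kV = 1.24e+07 + 1.8·3.25e+08 = 5.974e+08 m³/yr.
C = 458000/5.974e+08 = 0.0007667 kg/m³ = 0.7667 mg/L.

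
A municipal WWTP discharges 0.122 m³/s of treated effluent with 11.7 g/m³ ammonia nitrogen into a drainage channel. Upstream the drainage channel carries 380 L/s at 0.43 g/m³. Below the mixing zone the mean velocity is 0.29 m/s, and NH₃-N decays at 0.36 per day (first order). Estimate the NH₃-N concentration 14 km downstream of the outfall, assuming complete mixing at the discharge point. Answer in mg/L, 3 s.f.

380 L/s = 0.38 m³/s.
After complete mixing, C₀ = (0.122·11.7 + 0.38·0.43) / 0.502 = 3.169 mg/L.
Travel time t = 1.4e+04 m / 0.29 m/s = 4.828e+04 s = 0.5587 d.
C = 3.169·exp(−0.36·0.5587) = 3.169·0.8178 = 2.592 mg/L.

2.59 mg/L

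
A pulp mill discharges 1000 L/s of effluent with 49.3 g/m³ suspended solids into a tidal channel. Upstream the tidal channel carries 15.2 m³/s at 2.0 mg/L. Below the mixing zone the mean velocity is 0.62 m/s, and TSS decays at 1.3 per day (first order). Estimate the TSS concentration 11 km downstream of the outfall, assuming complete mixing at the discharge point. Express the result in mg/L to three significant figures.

1000 L/s = 1 m³/s.
After complete mixing, C₀ = (1·49.3 + 15.2·2) / 16.2 = 4.92 mg/L.
Travel time t = 1.1e+04 m / 0.62 m/s = 1.774e+04 s = 0.2053 d.
C = 4.92·exp(−1.3·0.2053) = 4.92·0.7657 = 3.767 mg/L.

3.77 mg/L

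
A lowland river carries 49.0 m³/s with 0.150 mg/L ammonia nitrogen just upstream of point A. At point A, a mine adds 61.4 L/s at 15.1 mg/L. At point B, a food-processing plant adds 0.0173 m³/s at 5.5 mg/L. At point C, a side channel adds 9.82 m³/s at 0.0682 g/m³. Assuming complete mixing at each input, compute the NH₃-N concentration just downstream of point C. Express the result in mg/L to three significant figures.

0.154 mg/L

61.4 L/s = 0.0614 m³/s.
After input A: C = (49·0.15 + 0.0614·15.1) / 49.06 = 0.1687 mg/L.
After input B: C = (49.06·0.1687 + 0.0173·5.5) / 49.08 = 0.1706 mg/L.
After input C: C = (49.08·0.1706 + 9.82·0.0682) / 58.9 = 0.1535 mg/L.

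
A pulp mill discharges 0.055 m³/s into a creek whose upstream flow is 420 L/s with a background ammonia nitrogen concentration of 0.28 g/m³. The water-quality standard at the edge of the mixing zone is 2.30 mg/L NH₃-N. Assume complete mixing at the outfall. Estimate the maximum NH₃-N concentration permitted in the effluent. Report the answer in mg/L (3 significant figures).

17.7 mg/L

420 L/s = 0.42 m³/s.
Mass balance: 2.3·0.475 = 0.055·Cₑ + 0.42·0.28.
Cₑ = (1.092 − 0.1176) / 0.055 = 17.73 mg/L.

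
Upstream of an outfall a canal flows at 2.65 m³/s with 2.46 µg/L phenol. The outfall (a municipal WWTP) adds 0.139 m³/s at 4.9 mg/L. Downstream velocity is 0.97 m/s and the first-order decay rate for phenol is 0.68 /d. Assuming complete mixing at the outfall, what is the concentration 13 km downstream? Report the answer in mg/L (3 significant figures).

0.222 mg/L

2.46 µg/L = 0.00246 mg/L.
After complete mixing, C₀ = (0.139·4.9 + 2.65·0.00246) / 2.789 = 0.2465 mg/L.
Travel time t = 1.3e+04 m / 0.97 m/s = 1.34e+04 s = 0.1551 d.
C = 0.2465·exp(−0.68·0.1551) = 0.2465·0.8999 = 0.2219 mg/L.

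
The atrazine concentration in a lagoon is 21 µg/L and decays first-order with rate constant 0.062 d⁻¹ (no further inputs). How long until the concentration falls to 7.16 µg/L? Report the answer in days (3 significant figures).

t = ln(C₀/C)/k = ln(21/7.16)/0.062 = 1.076/0.062 = 17.36 d.

17.4 d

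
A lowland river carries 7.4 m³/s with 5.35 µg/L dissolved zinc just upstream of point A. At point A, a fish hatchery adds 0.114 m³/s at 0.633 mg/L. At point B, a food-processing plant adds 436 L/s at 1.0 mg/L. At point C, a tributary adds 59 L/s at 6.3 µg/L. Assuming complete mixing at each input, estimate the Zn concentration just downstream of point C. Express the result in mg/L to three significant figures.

0.0684 mg/L

5.35 µg/L = 0.00535 mg/L.
After input A: C = (7.4·0.00535 + 0.114·0.633) / 7.514 = 0.01487 mg/L.
436 L/s = 0.436 m³/s.
After input B: C = (7.514·0.01487 + 0.436·1) / 7.95 = 0.0689 mg/L.
59 L/s = 0.059 m³/s.
6.3 µg/L = 0.0063 mg/L.
After input C: C = (7.95·0.0689 + 0.059·0.0063) / 8.009 = 0.06844 mg/L.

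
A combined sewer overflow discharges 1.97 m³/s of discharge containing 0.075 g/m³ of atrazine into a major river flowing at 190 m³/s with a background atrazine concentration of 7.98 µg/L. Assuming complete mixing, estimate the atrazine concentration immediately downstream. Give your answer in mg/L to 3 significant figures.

0.00867 mg/L

7.98 µg/L = 0.00798 mg/L.
Conservation of mass across the mixing zone: C = (1.97·0.075 + 190·0.00798) / (1.97 + 190) = 1.664/192 = 0.008668 mg/L.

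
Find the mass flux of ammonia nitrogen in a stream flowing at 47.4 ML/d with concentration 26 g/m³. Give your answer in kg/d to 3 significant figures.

47.4 ML/d = 0.5486 m³/s.
Mass flux = Q·C = 0.5486 m³/s × 26 g/m³ = 14.26 g/s.
= 14.26 g/s × 86.4 = 1232 kg/d.

1230 kg/d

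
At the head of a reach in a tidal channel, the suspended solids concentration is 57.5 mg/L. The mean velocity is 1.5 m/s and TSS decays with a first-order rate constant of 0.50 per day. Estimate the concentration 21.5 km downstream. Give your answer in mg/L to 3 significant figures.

52.9 mg/L

Travel time t = 21.5 km / 1.5 m/s = 2.15e+04/1.5 = 1.433e+04 s = 0.1659 d.
First-order decay: C = 57.5·exp(−0.50·0.1659) = 57.5·0.9204 = 52.92 mg/L.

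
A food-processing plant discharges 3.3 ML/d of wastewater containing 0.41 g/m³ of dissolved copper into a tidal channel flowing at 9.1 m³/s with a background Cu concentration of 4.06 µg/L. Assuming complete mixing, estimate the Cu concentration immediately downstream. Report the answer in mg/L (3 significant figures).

0.00576 mg/L

3.3 ML/d = 0.03819 m³/s.
4.06 µg/L = 0.00406 mg/L.
Flow-weighted mixing gives C = (0.03819·0.41 + 9.1·0.00406) / (0.03819 + 9.1) = 0.05261/9.138 = 0.005757 mg/L.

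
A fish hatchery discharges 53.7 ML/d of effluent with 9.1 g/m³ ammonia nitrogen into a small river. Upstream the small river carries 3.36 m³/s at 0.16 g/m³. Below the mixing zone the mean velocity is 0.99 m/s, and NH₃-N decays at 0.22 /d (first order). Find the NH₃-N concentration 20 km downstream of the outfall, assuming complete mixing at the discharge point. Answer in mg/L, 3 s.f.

53.7 ML/d = 0.6215 m³/s.
After complete mixing, C₀ = (0.6215·9.1 + 3.36·0.16) / 3.982 = 1.556 mg/L.
Travel time t = 2e+04 m / 0.99 m/s = 2.02e+04 s = 0.2338 d.
C = 1.556·exp(−0.22·0.2338) = 1.556·0.9499 = 1.478 mg/L.

1.48 mg/L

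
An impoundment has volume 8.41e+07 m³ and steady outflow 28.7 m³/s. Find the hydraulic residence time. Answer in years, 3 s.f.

Q = 28.7 m³/s × 3.156e+07 s/yr = 9.057e+08 m³/yr.
Hydraulic residence time τ = V/Q = 8.41e+07/9.057e+08 = 0.09286 yr.

0.0929 yr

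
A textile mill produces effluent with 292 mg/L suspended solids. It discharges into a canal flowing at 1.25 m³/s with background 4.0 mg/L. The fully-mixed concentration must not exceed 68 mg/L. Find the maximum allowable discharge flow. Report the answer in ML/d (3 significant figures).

30.9 ML/d

Mass balance at complete mixing: C_std·(Q_w + Q_r) = Q_w·C_e + Q_r·C_b.
Rearranging, Q_w = Q_r·(C_std − C_b)/(C_e − C_std) = 1.25·(68 − 4) / (292 − 68) = 0.3571 m³/s.
= 30.86 ML/d.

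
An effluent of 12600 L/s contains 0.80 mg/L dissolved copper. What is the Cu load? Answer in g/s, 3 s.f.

12600 L/s = 12.6 m³/s.
Mass flux = Q·C = 12.6 m³/s × 0.8 g/m³ = 10.08 g/s.

10.1 g/s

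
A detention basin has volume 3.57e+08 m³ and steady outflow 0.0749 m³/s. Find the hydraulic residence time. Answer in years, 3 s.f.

Q = 0.0749 m³/s × 3.156e+07 s/yr = 2.364e+06 m³/yr.
Hydraulic residence time τ = V/Q = 3.57e+08/2.364e+06 = 151 yr.

151 yr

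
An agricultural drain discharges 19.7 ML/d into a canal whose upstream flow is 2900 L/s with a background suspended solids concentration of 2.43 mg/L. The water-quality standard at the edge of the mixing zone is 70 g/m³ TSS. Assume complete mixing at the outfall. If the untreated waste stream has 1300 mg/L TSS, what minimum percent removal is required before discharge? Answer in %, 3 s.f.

28.5 %

19.7 ML/d = 0.228 m³/s.
2900 L/s = 2.9 m³/s.
Mass balance: 70·3.128 = 0.228·Cₑ + 2.9·2.43.
Cₑ = (219 − 7.047) / 0.228 = 929.4 mg/L.
Required removal = 1 − 929.4/1300 = 28.51 %.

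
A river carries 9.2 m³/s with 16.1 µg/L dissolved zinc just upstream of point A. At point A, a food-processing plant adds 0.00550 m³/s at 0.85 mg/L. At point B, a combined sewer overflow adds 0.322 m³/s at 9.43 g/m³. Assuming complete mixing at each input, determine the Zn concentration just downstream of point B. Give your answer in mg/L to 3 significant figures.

16.1 µg/L = 0.0161 mg/L.
After input A: C = (9.2·0.0161 + 0.0055·0.85) / 9.205 = 0.0166 mg/L.
After input B: C = (9.205·0.0166 + 0.322·9.43) / 9.527 = 0.3347 mg/L.

0.335 mg/L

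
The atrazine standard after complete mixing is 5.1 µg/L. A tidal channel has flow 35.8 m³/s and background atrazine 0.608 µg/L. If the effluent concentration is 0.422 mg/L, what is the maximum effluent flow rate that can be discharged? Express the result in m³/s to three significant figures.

0.386 m³/s

0.608 µg/L = 0.000608 mg/L.
5.1 µg/L = 0.0051 mg/L.
Mass balance at complete mixing: C_std·(Q_w + Q_r) = Q_w·C_e + Q_r·C_b.
Rearranging, Q_w = Q_r·(C_std − C_b)/(C_e − C_std) = 35.8·(0.0051 − 0.000608) / (0.422 − 0.0051) = 0.3857 m³/s.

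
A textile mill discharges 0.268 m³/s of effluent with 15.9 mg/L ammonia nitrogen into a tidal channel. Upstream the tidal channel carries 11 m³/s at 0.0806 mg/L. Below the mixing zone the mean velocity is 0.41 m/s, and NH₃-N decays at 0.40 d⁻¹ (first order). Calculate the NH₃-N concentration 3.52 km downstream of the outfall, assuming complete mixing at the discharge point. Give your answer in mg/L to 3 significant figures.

0.439 mg/L

After complete mixing, C₀ = (0.268·15.9 + 11·0.0806) / 11.27 = 0.4569 mg/L.
Travel time t = 3520 m / 0.41 m/s = 8585 s = 0.09937 d.
C = 0.4569·exp(−0.40·0.09937) = 0.4569·0.961 = 0.439 mg/L.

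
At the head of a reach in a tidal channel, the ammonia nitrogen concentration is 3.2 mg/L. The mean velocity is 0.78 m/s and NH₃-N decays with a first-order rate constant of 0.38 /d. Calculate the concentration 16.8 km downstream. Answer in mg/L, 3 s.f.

2.91 mg/L

Travel time t = 16.8 km / 0.78 m/s = 1.68e+04/0.78 = 2.154e+04 s = 0.2493 d.
First-order decay: C = 3.2·exp(−0.38·0.2493) = 3.2·0.9096 = 2.911 mg/L.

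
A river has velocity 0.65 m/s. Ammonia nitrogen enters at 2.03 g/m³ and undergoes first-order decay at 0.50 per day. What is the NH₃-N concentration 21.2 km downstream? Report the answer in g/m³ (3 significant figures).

Travel time t = 21.2 km / 0.65 m/s = 2.12e+04/0.65 = 3.262e+04 s = 0.3775 d.
First-order decay: C = 2.03·exp(−0.50·0.3775) = 2.03·0.828 = 1.681 g/m³.

1.68 g/m³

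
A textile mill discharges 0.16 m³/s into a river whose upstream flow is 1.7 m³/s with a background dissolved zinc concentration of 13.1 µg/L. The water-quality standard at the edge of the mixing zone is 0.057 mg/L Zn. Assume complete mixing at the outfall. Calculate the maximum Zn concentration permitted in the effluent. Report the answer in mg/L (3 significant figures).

0.523 mg/L

13.1 µg/L = 0.0131 mg/L.
Mass balance: 0.057·1.86 = 0.16·Cₑ + 1.7·0.0131.
Cₑ = (0.106 − 0.02227) / 0.16 = 0.5234 mg/L.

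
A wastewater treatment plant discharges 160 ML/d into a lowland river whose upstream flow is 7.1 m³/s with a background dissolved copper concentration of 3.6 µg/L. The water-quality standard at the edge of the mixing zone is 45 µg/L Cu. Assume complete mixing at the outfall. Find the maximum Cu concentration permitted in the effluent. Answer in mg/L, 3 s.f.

0.204 mg/L

160 ML/d = 1.852 m³/s.
3.6 µg/L = 0.0036 mg/L.
45 µg/L = 0.045 mg/L.
Mass balance: 0.045·8.952 = 1.852·Cₑ + 7.1·0.0036.
Cₑ = (0.4028 − 0.02556) / 1.852 = 0.2037 mg/L.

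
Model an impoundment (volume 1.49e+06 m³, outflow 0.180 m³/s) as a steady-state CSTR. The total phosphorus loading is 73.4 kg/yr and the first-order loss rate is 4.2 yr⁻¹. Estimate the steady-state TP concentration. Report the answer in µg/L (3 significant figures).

6.15 µg/L

Outflow Q = 0.180 m³/s × 3.156e+07 s/yr = 5.68e+06 m³/yr.
Steady-state CSTR mass balance: W = Q·C + k·V·C, so C = W/(Q + kV).
Q + kV = 5.68e+06 + 4.2·1.49e+06 = 1.194e+07 m³/yr.
C = 73.4/1.194e+07 = 6.148e-06 kg/m³ = 0.006148 mg/L = 6.148 µg/L.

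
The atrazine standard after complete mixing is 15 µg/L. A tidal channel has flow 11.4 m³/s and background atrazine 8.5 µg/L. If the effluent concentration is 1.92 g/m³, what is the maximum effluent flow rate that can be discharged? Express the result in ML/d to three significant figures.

8.5 µg/L = 0.0085 mg/L.
15 µg/L = 0.015 mg/L.
Mass balance at complete mixing: C_std·(Q_w + Q_r) = Q_w·C_e + Q_r·C_b.
Rearranging, Q_w = Q_r·(C_std − C_b)/(C_e − C_std) = 11.4·(0.015 − 0.0085) / (1.92 − 0.015) = 0.0389 m³/s.
= 3.361 ML/d.

3.36 ML/d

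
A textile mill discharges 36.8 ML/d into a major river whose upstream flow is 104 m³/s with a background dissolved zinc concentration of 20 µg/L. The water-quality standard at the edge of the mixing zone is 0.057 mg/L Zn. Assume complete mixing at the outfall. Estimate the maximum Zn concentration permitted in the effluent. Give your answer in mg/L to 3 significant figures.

9.09 mg/L

36.8 ML/d = 0.4259 m³/s.
20 µg/L = 0.02 mg/L.
Mass balance: 0.057·104.4 = 0.4259·Cₑ + 104·0.02.
Cₑ = (5.952 − 2.08) / 0.4259 = 9.091 mg/L.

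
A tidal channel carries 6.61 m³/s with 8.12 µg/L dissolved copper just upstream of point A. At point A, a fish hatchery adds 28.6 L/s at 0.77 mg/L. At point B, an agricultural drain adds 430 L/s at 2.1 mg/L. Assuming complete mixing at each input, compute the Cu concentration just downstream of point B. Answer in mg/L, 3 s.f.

0.138 mg/L

8.12 µg/L = 0.00812 mg/L.
28.6 L/s = 0.0286 m³/s.
After input A: C = (6.61·0.00812 + 0.0286·0.77) / 6.639 = 0.0114 mg/L.
430 L/s = 0.43 m³/s.
After input B: C = (6.639·0.0114 + 0.43·2.1) / 7.069 = 0.1385 mg/L.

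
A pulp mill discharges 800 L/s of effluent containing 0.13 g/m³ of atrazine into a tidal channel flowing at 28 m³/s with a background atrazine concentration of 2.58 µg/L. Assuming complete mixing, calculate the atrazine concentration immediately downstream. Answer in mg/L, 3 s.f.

0.00612 mg/L

800 L/s = 0.8 m³/s.
2.58 µg/L = 0.00258 mg/L.
Conservation of mass across the mixing zone: C = (0.8·0.13 + 28·0.00258) / (0.8 + 28) = 0.1762/28.8 = 0.006119 mg/L.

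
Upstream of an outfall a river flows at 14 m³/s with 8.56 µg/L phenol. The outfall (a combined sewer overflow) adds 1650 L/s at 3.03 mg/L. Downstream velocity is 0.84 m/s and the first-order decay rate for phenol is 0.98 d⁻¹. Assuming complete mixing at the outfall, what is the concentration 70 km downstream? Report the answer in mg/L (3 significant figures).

1650 L/s = 1.65 m³/s.
8.56 µg/L = 0.00856 mg/L.
After complete mixing, C₀ = (1.65·3.03 + 14·0.00856) / 15.65 = 0.3271 mg/L.
Travel time t = 7e+04 m / 0.84 m/s = 8.333e+04 s = 0.9645 d.
C = 0.3271·exp(−0.98·0.9645) = 0.3271·0.3886 = 0.1271 mg/L.

0.127 mg/L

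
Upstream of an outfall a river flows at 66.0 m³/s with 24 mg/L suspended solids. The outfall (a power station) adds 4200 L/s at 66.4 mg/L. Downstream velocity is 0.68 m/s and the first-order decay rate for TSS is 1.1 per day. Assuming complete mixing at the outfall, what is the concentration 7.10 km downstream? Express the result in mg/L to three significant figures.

23.2 mg/L

4200 L/s = 4.2 m³/s.
After complete mixing, C₀ = (4.2·66.4 + 66·24) / 70.2 = 26.54 mg/L.
Travel time t = 7100 m / 0.68 m/s = 1.044e+04 s = 0.1208 d.
C = 26.54·exp(−1.1·0.1208) = 26.54·0.8755 = 23.23 mg/L.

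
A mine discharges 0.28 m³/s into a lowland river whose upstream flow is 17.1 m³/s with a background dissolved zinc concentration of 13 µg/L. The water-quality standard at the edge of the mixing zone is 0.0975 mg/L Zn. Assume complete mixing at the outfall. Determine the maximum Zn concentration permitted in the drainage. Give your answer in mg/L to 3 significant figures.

13 µg/L = 0.013 mg/L.
Mass balance: 0.0975·17.38 = 0.28·Cₑ + 17.1·0.013.
Cₑ = (1.695 − 0.2223) / 0.28 = 5.258 mg/L.

5.26 mg/L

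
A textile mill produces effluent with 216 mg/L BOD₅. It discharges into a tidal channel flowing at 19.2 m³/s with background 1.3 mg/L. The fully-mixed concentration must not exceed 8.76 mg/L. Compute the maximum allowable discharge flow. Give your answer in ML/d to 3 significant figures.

Mass balance at complete mixing: C_std·(Q_w + Q_r) = Q_w·C_e + Q_r·C_b.
Rearranging, Q_w = Q_r·(C_std − C_b)/(C_e − C_std) = 19.2·(8.76 − 1.3) / (216 − 8.76) = 0.6911 m³/s.
= 59.71 ML/d.

59.7 ML/d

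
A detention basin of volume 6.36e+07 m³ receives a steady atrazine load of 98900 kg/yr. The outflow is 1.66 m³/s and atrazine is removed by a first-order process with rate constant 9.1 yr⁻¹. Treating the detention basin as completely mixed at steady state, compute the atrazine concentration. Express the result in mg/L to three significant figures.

0.157 mg/L

Outflow Q = 1.66 m³/s × 3.156e+07 s/yr = 5.239e+07 m³/yr.
Steady-state CSTR mass balance: W = Q·C + k·V·C, so C = W/(Q + kV).
Q + kV = 5.239e+07 + 9.1·6.36e+07 = 6.311e+08 m³/yr.
C = 98900/6.311e+08 = 0.0001567 kg/m³ = 0.1567 mg/L.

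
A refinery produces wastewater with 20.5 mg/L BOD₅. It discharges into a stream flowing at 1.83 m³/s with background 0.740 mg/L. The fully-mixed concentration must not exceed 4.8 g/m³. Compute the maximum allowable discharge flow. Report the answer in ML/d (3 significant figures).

40.9 ML/d

Mass balance at complete mixing: C_std·(Q_w + Q_r) = Q_w·C_e + Q_r·C_b.
Rearranging, Q_w = Q_r·(C_std − C_b)/(C_e − C_std) = 1.83·(4.8 − 0.74) / (20.5 − 4.8) = 0.4732 m³/s.
= 40.89 ML/d.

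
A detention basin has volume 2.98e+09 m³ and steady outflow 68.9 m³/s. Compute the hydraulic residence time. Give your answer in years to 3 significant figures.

Q = 68.9 m³/s × 3.156e+07 s/yr = 2.174e+09 m³/yr.
Hydraulic residence time τ = V/Q = 2.98e+09/2.174e+09 = 1.371 yr.

1.37 yr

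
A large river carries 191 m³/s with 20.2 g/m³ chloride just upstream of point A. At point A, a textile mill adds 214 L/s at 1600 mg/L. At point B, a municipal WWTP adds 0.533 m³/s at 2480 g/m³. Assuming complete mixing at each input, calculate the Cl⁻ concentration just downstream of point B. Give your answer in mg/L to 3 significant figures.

28.8 mg/L

214 L/s = 0.214 m³/s.
After input A: C = (191·20.2 + 0.214·1600) / 191.2 = 21.97 mg/L.
After input B: C = (191.2·21.97 + 0.533·2480) / 191.7 = 28.8 mg/L.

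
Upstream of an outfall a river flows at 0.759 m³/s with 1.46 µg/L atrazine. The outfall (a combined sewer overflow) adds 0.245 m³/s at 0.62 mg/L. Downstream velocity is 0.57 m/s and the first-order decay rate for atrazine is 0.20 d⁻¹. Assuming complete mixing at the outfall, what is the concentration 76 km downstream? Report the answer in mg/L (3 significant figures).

0.112 mg/L

1.46 µg/L = 0.00146 mg/L.
After complete mixing, C₀ = (0.245·0.62 + 0.759·0.00146) / 1.004 = 0.1524 mg/L.
Travel time t = 7.6e+04 m / 0.57 m/s = 1.333e+05 s = 1.543 d.
C = 0.1524·exp(−0.20·1.543) = 0.1524·0.7344 = 0.1119 mg/L.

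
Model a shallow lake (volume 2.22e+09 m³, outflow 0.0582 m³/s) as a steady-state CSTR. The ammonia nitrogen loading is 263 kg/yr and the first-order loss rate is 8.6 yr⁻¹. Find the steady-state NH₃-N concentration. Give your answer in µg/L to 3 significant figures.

0.0138 µg/L

Outflow Q = 0.0582 m³/s × 3.156e+07 s/yr = 1.837e+06 m³/yr.
Steady-state CSTR mass balance: W = Q·C + k·V·C, so C = W/(Q + kV).
Q + kV = 1.837e+06 + 8.6·2.22e+09 = 1.909e+10 m³/yr.
C = 263/1.909e+10 = 1.377e-08 kg/m³ = 1.377e-05 mg/L = 0.01377 µg/L.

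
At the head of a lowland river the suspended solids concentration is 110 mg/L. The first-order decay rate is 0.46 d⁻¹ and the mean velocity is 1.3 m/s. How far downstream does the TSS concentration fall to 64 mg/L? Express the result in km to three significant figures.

From C = C₀·e^(−kt), t = ln(C₀/C)/k = ln(110/64)/0.46 = 0.5416/0.46 = 1.177 d.
Distance = v·t = 1.3 m/s × 1.017e+05 s = 1.322e+05 m = 132.2 km.

132 km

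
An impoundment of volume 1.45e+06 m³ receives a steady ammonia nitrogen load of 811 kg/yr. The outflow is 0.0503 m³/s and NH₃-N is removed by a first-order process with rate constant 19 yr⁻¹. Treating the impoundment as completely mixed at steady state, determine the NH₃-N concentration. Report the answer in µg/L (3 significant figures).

Outflow Q = 0.0503 m³/s × 3.156e+07 s/yr = 1.587e+06 m³/yr.
Steady-state CSTR mass balance: W = Q·C + k·V·C, so C = W/(Q + kV).
Q + kV = 1.587e+06 + 19·1.45e+06 = 2.914e+07 m³/yr.
C = 811/2.914e+07 = 2.783e-05 kg/m³ = 0.02783 mg/L = 27.83 µg/L.

27.8 µg/L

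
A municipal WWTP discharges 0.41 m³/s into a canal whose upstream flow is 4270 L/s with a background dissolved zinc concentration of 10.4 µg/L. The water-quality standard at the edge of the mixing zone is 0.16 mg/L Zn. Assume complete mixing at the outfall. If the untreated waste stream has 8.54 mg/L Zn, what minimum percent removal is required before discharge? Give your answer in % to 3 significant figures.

79.9 %

4270 L/s = 4.27 m³/s.
10.4 µg/L = 0.0104 mg/L.
Mass balance: 0.16·4.68 = 0.41·Cₑ + 4.27·0.0104.
Cₑ = (0.7488 − 0.04441) / 0.41 = 1.718 mg/L.
Required removal = 1 − 1.718/8.54 = 79.88 %.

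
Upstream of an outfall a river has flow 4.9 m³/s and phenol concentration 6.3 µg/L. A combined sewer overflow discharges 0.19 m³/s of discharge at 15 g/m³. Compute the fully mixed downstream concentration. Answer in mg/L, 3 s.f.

6.3 µg/L = 0.0063 mg/L.
Flow-weighted mixing gives C = (0.19·15 + 4.9·0.0063) / (0.19 + 4.9) = 2.881/5.09 = 0.566 mg/L.

0.566 mg/L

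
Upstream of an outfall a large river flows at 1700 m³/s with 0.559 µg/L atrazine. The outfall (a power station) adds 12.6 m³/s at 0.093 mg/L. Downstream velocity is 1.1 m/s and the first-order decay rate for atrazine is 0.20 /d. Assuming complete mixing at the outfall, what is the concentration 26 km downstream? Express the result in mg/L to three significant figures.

0.559 µg/L = 0.000559 mg/L.
After complete mixing, C₀ = (12.6·0.093 + 1700·0.000559) / 1713 = 0.001239 mg/L.
Travel time t = 2.6e+04 m / 1.1 m/s = 2.364e+04 s = 0.2736 d.
C = 0.001239·exp(−0.20·0.2736) = 0.001239·0.9468 = 0.001173 mg/L.

0.00117 mg/L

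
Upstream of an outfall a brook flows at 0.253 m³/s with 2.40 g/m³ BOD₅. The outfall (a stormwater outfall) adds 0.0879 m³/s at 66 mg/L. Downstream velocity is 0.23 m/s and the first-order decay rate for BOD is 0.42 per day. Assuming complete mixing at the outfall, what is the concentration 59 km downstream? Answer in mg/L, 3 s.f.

5.40 mg/L

After complete mixing, C₀ = (0.0879·66 + 0.253·2.4) / 0.3409 = 18.8 mg/L.
Travel time t = 5.9e+04 m / 0.23 m/s = 2.565e+05 s = 2.969 d.
C = 18.8·exp(−0.42·2.969) = 18.8·0.2874 = 5.402 mg/L.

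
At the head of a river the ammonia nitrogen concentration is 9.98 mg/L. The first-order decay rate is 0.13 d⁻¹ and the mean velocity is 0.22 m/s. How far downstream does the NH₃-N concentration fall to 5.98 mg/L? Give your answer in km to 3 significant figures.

74.9 km

From C = C₀·e^(−kt), t = ln(C₀/C)/k = ln(9.98/5.98)/0.13 = 0.5122/0.13 = 3.94 d.
Distance = v·t = 0.22 m/s × 3.404e+05 s = 7.489e+04 m = 74.89 km.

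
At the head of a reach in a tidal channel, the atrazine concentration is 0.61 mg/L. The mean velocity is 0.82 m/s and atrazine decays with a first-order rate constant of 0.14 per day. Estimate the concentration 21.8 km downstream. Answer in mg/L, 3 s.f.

0.584 mg/L

Travel time t = 21.8 km / 0.82 m/s = 2.18e+04/0.82 = 2.659e+04 s = 0.3077 d.
First-order decay: C = 0.61·exp(−0.14·0.3077) = 0.61·0.9578 = 0.5843 mg/L.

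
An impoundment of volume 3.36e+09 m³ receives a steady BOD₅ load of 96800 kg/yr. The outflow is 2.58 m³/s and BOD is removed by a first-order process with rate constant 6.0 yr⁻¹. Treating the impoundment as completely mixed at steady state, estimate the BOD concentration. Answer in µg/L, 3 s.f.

4.78 µg/L

Outflow Q = 2.58 m³/s × 3.156e+07 s/yr = 8.142e+07 m³/yr.
Steady-state CSTR mass balance: W = Q·C + k·V·C, so C = W/(Q + kV).
Q + kV = 8.142e+07 + 6.0·3.36e+09 = 2.024e+10 m³/yr.
C = 96800/2.024e+10 = 4.782e-06 kg/m³ = 0.004782 mg/L = 4.782 µg/L.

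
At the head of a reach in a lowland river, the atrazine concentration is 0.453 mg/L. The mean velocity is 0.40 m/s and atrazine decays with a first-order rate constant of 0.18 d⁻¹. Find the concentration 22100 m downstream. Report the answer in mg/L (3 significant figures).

Travel time t = 22100 m / 0.40 m/s = 2.21e+04/0.40 = 5.525e+04 s = 0.6395 d.
First-order decay: C = 0.453·exp(−0.18·0.6395) = 0.453·0.8913 = 0.4037 mg/L.

0.404 mg/L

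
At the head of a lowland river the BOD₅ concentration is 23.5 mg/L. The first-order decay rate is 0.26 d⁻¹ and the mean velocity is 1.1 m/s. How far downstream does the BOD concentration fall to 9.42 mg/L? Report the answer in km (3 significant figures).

334 km

From C = C₀·e^(−kt), t = ln(C₀/C)/k = ln(23.5/9.42)/0.26 = 0.9142/0.26 = 3.516 d.
Distance = v·t = 1.1 m/s × 3.038e+05 s = 3.342e+05 m = 334.2 km.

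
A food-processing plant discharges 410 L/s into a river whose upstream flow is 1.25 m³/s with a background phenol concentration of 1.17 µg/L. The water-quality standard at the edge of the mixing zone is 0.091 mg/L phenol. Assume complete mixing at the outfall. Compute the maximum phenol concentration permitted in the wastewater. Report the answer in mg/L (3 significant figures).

410 L/s = 0.41 m³/s.
1.17 µg/L = 0.00117 mg/L.
Mass balance: 0.091·1.66 = 0.41·Cₑ + 1.25·0.00117.
Cₑ = (0.1511 − 0.001463) / 0.41 = 0.3649 mg/L.

0.365 mg/L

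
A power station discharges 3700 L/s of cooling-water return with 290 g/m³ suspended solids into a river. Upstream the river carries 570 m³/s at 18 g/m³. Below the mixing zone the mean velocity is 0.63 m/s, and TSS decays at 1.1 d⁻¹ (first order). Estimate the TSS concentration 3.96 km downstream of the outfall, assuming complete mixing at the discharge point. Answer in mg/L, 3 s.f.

18.2 mg/L

3700 L/s = 3.7 m³/s.
After complete mixing, C₀ = (3.7·290 + 570·18) / 573.7 = 19.75 mg/L.
Travel time t = 3960 m / 0.63 m/s = 6286 s = 0.07275 d.
C = 19.75·exp(−1.1·0.07275) = 19.75·0.9231 = 18.23 mg/L.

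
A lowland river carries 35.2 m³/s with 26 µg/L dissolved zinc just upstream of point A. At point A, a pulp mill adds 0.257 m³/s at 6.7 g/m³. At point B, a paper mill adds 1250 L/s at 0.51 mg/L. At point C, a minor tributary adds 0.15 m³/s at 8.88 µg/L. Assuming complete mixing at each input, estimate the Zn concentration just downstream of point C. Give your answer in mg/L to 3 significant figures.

0.0889 mg/L

26 µg/L = 0.026 mg/L.
After input A: C = (35.2·0.026 + 0.257·6.7) / 35.46 = 0.07437 mg/L.
1250 L/s = 1.25 m³/s.
After input B: C = (35.46·0.07437 + 1.25·0.51) / 36.71 = 0.08921 mg/L.
8.88 µg/L = 0.00888 mg/L.
After input C: C = (36.71·0.08921 + 0.15·0.00888) / 36.86 = 0.08888 mg/L.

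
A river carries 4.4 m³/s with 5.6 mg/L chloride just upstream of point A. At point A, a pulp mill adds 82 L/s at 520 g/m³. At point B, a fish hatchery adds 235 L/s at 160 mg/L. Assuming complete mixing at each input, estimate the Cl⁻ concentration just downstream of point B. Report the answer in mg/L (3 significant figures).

22.2 mg/L

82 L/s = 0.082 m³/s.
After input A: C = (4.4·5.6 + 0.082·520) / 4.482 = 15.01 mg/L.
235 L/s = 0.235 m³/s.
After input B: C = (4.482·15.01 + 0.235·160) / 4.717 = 22.23 mg/L.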